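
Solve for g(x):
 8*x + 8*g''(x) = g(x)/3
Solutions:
 g(x) = C1*exp(-sqrt(6)*x/12) + C2*exp(sqrt(6)*x/12) + 24*x


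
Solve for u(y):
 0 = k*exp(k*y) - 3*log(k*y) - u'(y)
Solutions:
 u(y) = C1 - 3*y*log(k*y) + 3*y + exp(k*y)


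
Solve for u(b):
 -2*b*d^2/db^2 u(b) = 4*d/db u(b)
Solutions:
 u(b) = C1 + C2/b


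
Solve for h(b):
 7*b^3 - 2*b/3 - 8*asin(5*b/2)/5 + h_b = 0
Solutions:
 h(b) = C1 - 7*b^4/4 + b^2/3 + 8*b*asin(5*b/2)/5 + 8*sqrt(4 - 25*b^2)/25


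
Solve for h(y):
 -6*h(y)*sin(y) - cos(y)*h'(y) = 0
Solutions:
 h(y) = C1*cos(y)^6


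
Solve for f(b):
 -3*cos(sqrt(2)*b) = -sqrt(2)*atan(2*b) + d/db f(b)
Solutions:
 f(b) = C1 + sqrt(2)*(b*atan(2*b) - log(4*b^2 + 1)/4) - 3*sqrt(2)*sin(sqrt(2)*b)/2


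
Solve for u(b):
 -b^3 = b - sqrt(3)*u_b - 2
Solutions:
 u(b) = C1 + sqrt(3)*b^4/12 + sqrt(3)*b^2/6 - 2*sqrt(3)*b/3


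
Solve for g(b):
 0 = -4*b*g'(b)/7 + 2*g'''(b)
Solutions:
 g(b) = C1 + Integral(C2*airyai(2^(1/3)*7^(2/3)*b/7) + C3*airybi(2^(1/3)*7^(2/3)*b/7), b)


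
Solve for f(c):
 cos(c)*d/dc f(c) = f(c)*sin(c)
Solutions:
 f(c) = C1/cos(c)


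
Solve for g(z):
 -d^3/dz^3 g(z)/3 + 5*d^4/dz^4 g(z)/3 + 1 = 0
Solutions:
 g(z) = C1 + C2*z + C3*z^2 + C4*exp(z/5) + z^3/2


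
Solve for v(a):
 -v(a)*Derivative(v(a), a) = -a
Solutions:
 v(a) = -sqrt(C1 + a^2)
 v(a) = sqrt(C1 + a^2)


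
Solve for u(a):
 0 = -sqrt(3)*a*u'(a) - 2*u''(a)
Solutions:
 u(a) = C1 + C2*erf(3^(1/4)*a/2)


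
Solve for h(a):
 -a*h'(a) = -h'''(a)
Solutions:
 h(a) = C1 + Integral(C2*airyai(a) + C3*airybi(a), a)


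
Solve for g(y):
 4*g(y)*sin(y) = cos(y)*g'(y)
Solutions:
 g(y) = C1/cos(y)^4


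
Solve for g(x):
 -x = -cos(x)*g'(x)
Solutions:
 g(x) = C1 + Integral(x/cos(x), x)


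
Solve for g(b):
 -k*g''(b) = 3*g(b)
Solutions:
 g(b) = C1*exp(-sqrt(3)*b*sqrt(-1/k)) + C2*exp(sqrt(3)*b*sqrt(-1/k))


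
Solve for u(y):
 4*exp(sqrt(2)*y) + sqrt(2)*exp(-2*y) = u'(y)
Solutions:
 u(y) = C1 + 2*sqrt(2)*exp(sqrt(2)*y) - sqrt(2)*exp(-2*y)/2


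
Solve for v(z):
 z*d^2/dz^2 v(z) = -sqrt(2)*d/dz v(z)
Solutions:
 v(z) = C1 + C2*z^(1 - sqrt(2))


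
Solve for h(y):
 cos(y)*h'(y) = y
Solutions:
 h(y) = C1 + Integral(y/cos(y), y)


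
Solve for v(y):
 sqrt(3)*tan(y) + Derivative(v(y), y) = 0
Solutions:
 v(y) = C1 + sqrt(3)*log(cos(y))


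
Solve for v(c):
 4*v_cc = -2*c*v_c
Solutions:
 v(c) = C1 + C2*erf(c/2)


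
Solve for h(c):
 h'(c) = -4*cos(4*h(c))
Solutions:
 h(c) = -asin((C1 + exp(32*c))/(C1 - exp(32*c)))/4 + pi/4
 h(c) = asin((C1 + exp(32*c))/(C1 - exp(32*c)))/4


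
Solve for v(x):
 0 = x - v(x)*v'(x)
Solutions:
 v(x) = -sqrt(C1 + x^2)
 v(x) = sqrt(C1 + x^2)


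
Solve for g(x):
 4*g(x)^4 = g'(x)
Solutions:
 g(x) = (-1/(C1 + 12*x))^(1/3)
 g(x) = (-1/(C1 + 4*x))^(1/3)*(-3^(2/3) - 3*3^(1/6)*I)/6
 g(x) = (-1/(C1 + 4*x))^(1/3)*(-3^(2/3) + 3*3^(1/6)*I)/6


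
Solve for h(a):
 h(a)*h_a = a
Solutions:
 h(a) = -sqrt(C1 + a^2)
 h(a) = sqrt(C1 + a^2)


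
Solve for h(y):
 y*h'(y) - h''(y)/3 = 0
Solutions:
 h(y) = C1 + C2*erfi(sqrt(6)*y/2)


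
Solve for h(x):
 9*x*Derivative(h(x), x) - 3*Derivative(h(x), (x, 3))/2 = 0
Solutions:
 h(x) = C1 + Integral(C2*airyai(6^(1/3)*x) + C3*airybi(6^(1/3)*x), x)


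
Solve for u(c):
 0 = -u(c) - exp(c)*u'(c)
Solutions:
 u(c) = C1*exp(exp(-c))


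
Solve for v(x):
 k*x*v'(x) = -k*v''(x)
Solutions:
 v(x) = C1 + C2*erf(sqrt(2)*x/2)


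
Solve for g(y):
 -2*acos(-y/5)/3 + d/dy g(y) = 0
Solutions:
 g(y) = C1 + 2*y*acos(-y/5)/3 + 2*sqrt(25 - y^2)/3


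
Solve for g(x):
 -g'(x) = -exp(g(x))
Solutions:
 g(x) = log(-1/(C1 + x))


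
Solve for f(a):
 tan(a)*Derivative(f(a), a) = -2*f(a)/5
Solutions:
 f(a) = C1/sin(a)^(2/5)


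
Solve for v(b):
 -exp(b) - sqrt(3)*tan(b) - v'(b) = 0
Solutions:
 v(b) = C1 - exp(b) + sqrt(3)*log(cos(b))


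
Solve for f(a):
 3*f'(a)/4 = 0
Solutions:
 f(a) = C1


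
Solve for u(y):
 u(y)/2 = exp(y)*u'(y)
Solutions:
 u(y) = C1*exp(-exp(-y)/2)


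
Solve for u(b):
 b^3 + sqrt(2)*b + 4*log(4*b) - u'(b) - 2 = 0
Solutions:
 u(b) = C1 + b^4/4 + sqrt(2)*b^2/2 + 4*b*log(b) - 6*b + b*log(256)


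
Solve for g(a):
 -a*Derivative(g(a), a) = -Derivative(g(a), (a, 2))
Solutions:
 g(a) = C1 + C2*erfi(sqrt(2)*a/2)


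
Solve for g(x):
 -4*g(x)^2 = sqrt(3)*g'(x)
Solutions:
 g(x) = 3/(C1 + 4*sqrt(3)*x)


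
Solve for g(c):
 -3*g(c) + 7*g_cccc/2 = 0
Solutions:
 g(c) = C1*exp(-6^(1/4)*7^(3/4)*c/7) + C2*exp(6^(1/4)*7^(3/4)*c/7) + C3*sin(6^(1/4)*7^(3/4)*c/7) + C4*cos(6^(1/4)*7^(3/4)*c/7)


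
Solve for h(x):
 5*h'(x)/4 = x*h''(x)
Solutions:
 h(x) = C1 + C2*x^(9/4)


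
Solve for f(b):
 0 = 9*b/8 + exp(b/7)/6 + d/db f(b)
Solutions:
 f(b) = C1 - 9*b^2/16 - 7*exp(b/7)/6


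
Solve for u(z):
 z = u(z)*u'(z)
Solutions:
 u(z) = -sqrt(C1 + z^2)
 u(z) = sqrt(C1 + z^2)


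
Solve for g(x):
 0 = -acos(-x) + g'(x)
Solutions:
 g(x) = C1 + x*acos(-x) + sqrt(1 - x^2)


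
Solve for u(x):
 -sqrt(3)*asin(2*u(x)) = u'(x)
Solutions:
 Integral(1/asin(2*_y), (_y, u(x))) = C1 - sqrt(3)*x


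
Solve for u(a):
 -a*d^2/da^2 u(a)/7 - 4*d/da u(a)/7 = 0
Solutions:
 u(a) = C1 + C2/a^3


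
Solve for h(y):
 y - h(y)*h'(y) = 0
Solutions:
 h(y) = -sqrt(C1 + y^2)
 h(y) = sqrt(C1 + y^2)


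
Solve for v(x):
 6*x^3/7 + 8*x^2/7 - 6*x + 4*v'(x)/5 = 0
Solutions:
 v(x) = C1 - 15*x^4/56 - 10*x^3/21 + 15*x^2/4


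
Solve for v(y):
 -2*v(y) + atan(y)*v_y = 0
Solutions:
 v(y) = C1*exp(2*Integral(1/atan(y), y))


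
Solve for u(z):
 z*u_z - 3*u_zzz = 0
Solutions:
 u(z) = C1 + Integral(C2*airyai(3^(2/3)*z/3) + C3*airybi(3^(2/3)*z/3), z)


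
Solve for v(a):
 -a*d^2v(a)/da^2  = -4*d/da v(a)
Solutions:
 v(a) = C1 + C2*a^5


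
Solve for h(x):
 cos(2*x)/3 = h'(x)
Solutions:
 h(x) = C1 + sin(2*x)/6


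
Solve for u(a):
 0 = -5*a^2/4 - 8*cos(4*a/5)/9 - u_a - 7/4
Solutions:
 u(a) = C1 - 5*a^3/12 - 7*a/4 - 10*sin(4*a/5)/9


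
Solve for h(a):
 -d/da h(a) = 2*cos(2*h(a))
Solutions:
 h(a) = -asin((C1 + exp(8*a))/(C1 - exp(8*a)))/2 + pi/2
 h(a) = asin((C1 + exp(8*a))/(C1 - exp(8*a)))/2


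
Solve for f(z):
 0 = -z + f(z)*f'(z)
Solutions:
 f(z) = -sqrt(C1 + z^2)
 f(z) = sqrt(C1 + z^2)


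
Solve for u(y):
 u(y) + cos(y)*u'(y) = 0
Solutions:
 u(y) = C1*sqrt(sin(y) - 1)/sqrt(sin(y) + 1)


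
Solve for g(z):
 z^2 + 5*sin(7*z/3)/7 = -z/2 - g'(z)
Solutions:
 g(z) = C1 - z^3/3 - z^2/4 + 15*cos(7*z/3)/49


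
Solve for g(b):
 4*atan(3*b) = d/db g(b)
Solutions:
 g(b) = C1 + 4*b*atan(3*b) - 2*log(9*b^2 + 1)/3


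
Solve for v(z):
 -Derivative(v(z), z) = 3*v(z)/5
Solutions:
 v(z) = C1*exp(-3*z/5)


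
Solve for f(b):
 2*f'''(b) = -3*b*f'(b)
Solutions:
 f(b) = C1 + Integral(C2*airyai(-2^(2/3)*3^(1/3)*b/2) + C3*airybi(-2^(2/3)*3^(1/3)*b/2), b)


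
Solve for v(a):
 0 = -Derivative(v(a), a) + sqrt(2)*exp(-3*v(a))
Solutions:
 v(a) = log(C1 + 3*sqrt(2)*a)/3
 v(a) = log((-3^(1/3) - 3^(5/6)*I)*(C1 + sqrt(2)*a)^(1/3)/2)
 v(a) = log((-3^(1/3) + 3^(5/6)*I)*(C1 + sqrt(2)*a)^(1/3)/2)


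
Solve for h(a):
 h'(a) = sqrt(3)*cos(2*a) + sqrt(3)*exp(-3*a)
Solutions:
 h(a) = C1 + sqrt(3)*sin(2*a)/2 - sqrt(3)*exp(-3*a)/3


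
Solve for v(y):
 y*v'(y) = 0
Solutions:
 v(y) = C1


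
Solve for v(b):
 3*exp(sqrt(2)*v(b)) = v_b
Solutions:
 v(b) = sqrt(2)*(2*log(-1/(C1 + 3*b)) - log(2))/4


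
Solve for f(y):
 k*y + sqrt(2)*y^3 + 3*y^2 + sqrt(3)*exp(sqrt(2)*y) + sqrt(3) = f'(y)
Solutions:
 f(y) = C1 + k*y^2/2 + sqrt(2)*y^4/4 + y^3 + sqrt(3)*y + sqrt(6)*exp(sqrt(2)*y)/2


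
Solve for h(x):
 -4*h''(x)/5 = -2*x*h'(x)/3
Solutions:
 h(x) = C1 + C2*erfi(sqrt(15)*x/6)


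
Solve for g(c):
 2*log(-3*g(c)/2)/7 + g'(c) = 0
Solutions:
 7*Integral(1/(log(-_y) - log(2) + log(3)), (_y, g(c)))/2 = C1 - c


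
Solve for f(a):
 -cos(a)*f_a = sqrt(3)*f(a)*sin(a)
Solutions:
 f(a) = C1*cos(a)^(sqrt(3))


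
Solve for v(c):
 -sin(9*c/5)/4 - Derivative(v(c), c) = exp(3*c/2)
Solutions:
 v(c) = C1 - 2*exp(3*c/2)/3 + 5*cos(9*c/5)/36


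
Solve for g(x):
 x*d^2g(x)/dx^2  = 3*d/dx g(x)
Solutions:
 g(x) = C1 + C2*x^4


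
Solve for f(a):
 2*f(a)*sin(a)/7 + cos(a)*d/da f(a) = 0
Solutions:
 f(a) = C1*cos(a)^(2/7)


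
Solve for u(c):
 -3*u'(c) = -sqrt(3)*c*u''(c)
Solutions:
 u(c) = C1 + C2*c^(1 + sqrt(3))


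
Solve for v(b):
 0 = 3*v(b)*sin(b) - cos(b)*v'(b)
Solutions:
 v(b) = C1/cos(b)^3


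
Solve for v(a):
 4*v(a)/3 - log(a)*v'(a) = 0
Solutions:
 v(a) = C1*exp(4*li(a)/3)


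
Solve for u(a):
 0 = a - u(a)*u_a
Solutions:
 u(a) = -sqrt(C1 + a^2)
 u(a) = sqrt(C1 + a^2)


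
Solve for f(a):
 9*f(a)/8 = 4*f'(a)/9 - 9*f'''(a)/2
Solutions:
 f(a) = C1*exp(3^(1/3)*a*(32*3^(1/3)/(sqrt(42948417) + 6561)^(1/3) + (sqrt(42948417) + 6561)^(1/3))/108)*sin(3^(1/6)*a*(-3^(2/3)*(sqrt(42948417) + 6561)^(1/3) + 96/(sqrt(42948417) + 6561)^(1/3))/108) + C2*exp(3^(1/3)*a*(32*3^(1/3)/(sqrt(42948417) + 6561)^(1/3) + (sqrt(42948417) + 6561)^(1/3))/108)*cos(3^(1/6)*a*(-3^(2/3)*(sqrt(42948417) + 6561)^(1/3) + 96/(sqrt(42948417) + 6561)^(1/3))/108) + C3*exp(-3^(1/3)*a*(32*3^(1/3)/(sqrt(42948417) + 6561)^(1/3) + (sqrt(42948417) + 6561)^(1/3))/54)


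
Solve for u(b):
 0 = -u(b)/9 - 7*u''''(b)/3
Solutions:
 u(b) = (C1*sin(sqrt(2)*21^(3/4)*b/42) + C2*cos(sqrt(2)*21^(3/4)*b/42))*exp(-sqrt(2)*21^(3/4)*b/42) + (C3*sin(sqrt(2)*21^(3/4)*b/42) + C4*cos(sqrt(2)*21^(3/4)*b/42))*exp(sqrt(2)*21^(3/4)*b/42)


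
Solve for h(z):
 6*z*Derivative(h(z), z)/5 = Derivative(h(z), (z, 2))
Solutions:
 h(z) = C1 + C2*erfi(sqrt(15)*z/5)


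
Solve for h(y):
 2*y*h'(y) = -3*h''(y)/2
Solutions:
 h(y) = C1 + C2*erf(sqrt(6)*y/3)


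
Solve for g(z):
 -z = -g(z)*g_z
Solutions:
 g(z) = -sqrt(C1 + z^2)
 g(z) = sqrt(C1 + z^2)


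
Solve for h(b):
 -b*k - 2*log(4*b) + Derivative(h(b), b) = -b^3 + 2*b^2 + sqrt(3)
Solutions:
 h(b) = C1 - b^4/4 + 2*b^3/3 + b^2*k/2 + 2*b*log(b) - 2*b + sqrt(3)*b + b*log(16)


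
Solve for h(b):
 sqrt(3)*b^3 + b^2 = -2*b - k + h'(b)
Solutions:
 h(b) = C1 + sqrt(3)*b^4/4 + b^3/3 + b^2 + b*k


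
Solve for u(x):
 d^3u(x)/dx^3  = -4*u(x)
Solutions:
 u(x) = C3*exp(-2^(2/3)*x) + (C1*sin(2^(2/3)*sqrt(3)*x/2) + C2*cos(2^(2/3)*sqrt(3)*x/2))*exp(2^(2/3)*x/2)


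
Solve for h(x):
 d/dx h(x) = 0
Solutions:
 h(x) = C1


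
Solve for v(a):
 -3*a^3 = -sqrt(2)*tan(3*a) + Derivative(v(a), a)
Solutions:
 v(a) = C1 - 3*a^4/4 - sqrt(2)*log(cos(3*a))/3


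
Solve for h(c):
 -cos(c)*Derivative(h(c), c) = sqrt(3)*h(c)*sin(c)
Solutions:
 h(c) = C1*cos(c)^(sqrt(3))


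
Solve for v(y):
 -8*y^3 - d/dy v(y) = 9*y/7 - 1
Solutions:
 v(y) = C1 - 2*y^4 - 9*y^2/14 + y


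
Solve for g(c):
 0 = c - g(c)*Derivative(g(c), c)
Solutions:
 g(c) = -sqrt(C1 + c^2)
 g(c) = sqrt(C1 + c^2)


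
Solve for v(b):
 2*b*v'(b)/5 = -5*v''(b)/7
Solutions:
 v(b) = C1 + C2*erf(sqrt(7)*b/5)


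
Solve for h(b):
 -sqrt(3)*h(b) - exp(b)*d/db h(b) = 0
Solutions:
 h(b) = C1*exp(sqrt(3)*exp(-b))


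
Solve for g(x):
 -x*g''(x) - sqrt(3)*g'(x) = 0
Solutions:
 g(x) = C1 + C2*x^(1 - sqrt(3))


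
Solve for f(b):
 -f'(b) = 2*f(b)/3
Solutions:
 f(b) = C1*exp(-2*b/3)


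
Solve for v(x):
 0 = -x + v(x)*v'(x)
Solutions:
 v(x) = -sqrt(C1 + x^2)
 v(x) = sqrt(C1 + x^2)


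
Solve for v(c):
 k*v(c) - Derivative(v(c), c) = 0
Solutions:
 v(c) = C1*exp(c*k)


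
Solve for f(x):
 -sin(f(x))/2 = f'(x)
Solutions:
 f(x) = -acos((-C1 - exp(x))/(C1 - exp(x))) + 2*pi
 f(x) = acos((-C1 - exp(x))/(C1 - exp(x)))


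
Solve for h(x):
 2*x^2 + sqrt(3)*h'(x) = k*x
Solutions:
 h(x) = C1 + sqrt(3)*k*x^2/6 - 2*sqrt(3)*x^3/9


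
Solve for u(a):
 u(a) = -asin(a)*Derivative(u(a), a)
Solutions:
 u(a) = C1*exp(-Integral(1/asin(a), a))


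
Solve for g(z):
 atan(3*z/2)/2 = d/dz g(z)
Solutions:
 g(z) = C1 + z*atan(3*z/2)/2 - log(9*z^2 + 4)/6


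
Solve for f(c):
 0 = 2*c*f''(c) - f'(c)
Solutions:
 f(c) = C1 + C2*c^(3/2)


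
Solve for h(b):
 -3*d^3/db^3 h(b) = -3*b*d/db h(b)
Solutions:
 h(b) = C1 + Integral(C2*airyai(b) + C3*airybi(b), b)


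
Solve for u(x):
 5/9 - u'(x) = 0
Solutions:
 u(x) = C1 + 5*x/9


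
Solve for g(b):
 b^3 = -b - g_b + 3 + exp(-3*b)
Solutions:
 g(b) = C1 - b^4/4 - b^2/2 + 3*b - exp(-3*b)/3


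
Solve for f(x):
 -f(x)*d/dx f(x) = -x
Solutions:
 f(x) = -sqrt(C1 + x^2)
 f(x) = sqrt(C1 + x^2)


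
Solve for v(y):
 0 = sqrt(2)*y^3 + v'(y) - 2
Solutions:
 v(y) = C1 - sqrt(2)*y^4/4 + 2*y


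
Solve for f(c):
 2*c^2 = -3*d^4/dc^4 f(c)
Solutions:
 f(c) = C1 + C2*c + C3*c^2 + C4*c^3 - c^6/540


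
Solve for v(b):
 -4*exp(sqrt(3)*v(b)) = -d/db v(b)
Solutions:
 v(b) = sqrt(3)*(2*log(-1/(C1 + 4*b)) - log(3))/6


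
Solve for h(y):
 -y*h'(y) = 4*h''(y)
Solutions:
 h(y) = C1 + C2*erf(sqrt(2)*y/4)


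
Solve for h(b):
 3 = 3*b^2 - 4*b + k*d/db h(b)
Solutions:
 h(b) = C1 - b^3/k + 2*b^2/k + 3*b/k


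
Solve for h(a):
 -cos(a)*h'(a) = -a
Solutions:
 h(a) = C1 + Integral(a/cos(a), a)


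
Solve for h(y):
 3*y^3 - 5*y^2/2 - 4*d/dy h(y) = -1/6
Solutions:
 h(y) = C1 + 3*y^4/16 - 5*y^3/24 + y/24


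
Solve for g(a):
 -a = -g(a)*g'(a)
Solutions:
 g(a) = -sqrt(C1 + a^2)
 g(a) = sqrt(C1 + a^2)


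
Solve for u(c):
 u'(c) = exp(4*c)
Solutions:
 u(c) = C1 + exp(4*c)/4


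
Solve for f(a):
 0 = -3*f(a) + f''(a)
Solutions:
 f(a) = C1*exp(-sqrt(3)*a) + C2*exp(sqrt(3)*a)


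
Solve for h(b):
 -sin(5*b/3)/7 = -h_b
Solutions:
 h(b) = C1 - 3*cos(5*b/3)/35


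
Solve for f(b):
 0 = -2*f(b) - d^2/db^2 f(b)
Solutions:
 f(b) = C1*sin(sqrt(2)*b) + C2*cos(sqrt(2)*b)


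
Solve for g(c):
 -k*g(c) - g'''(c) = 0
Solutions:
 g(c) = C1*exp(c*(-k)^(1/3)) + C2*exp(c*(-k)^(1/3)*(-1 + sqrt(3)*I)/2) + C3*exp(-c*(-k)^(1/3)*(1 + sqrt(3)*I)/2)


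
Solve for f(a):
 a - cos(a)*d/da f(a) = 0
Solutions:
 f(a) = C1 + Integral(a/cos(a), a)


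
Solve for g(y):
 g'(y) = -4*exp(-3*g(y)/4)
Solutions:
 g(y) = 4*log(C1 - 3*y)/3
 g(y) = 4*log((-1 - sqrt(3)*I)*(C1 - 3*y)^(1/3)/2)
 g(y) = 4*log((-1 + sqrt(3)*I)*(C1 - 3*y)^(1/3)/2)


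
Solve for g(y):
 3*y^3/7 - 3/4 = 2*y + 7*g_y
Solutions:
 g(y) = C1 + 3*y^4/196 - y^2/7 - 3*y/28


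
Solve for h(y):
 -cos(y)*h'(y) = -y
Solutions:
 h(y) = C1 + Integral(y/cos(y), y)


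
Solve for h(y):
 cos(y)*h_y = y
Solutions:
 h(y) = C1 + Integral(y/cos(y), y)


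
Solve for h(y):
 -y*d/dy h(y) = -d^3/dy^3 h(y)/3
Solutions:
 h(y) = C1 + Integral(C2*airyai(3^(1/3)*y) + C3*airybi(3^(1/3)*y), y)


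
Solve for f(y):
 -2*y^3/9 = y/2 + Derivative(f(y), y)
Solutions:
 f(y) = C1 - y^4/18 - y^2/4


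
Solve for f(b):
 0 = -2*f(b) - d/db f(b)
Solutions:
 f(b) = C1*exp(-2*b)


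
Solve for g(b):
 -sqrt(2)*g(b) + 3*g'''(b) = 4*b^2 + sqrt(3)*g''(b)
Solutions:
 g(b) = C1*exp(b*(-12^(1/3)*(2*sqrt(3) + 81*sqrt(2) + sqrt(-12 + (2*sqrt(3) + 81*sqrt(2))^2))^(1/3) - 2*18^(1/3)/(2*sqrt(3) + 81*sqrt(2) + sqrt(-12 + (2*sqrt(3) + 81*sqrt(2))^2))^(1/3) + 4*sqrt(3))/36)*sin(2^(1/3)*3^(1/6)*b*(-2^(1/3)*3^(2/3)*(2*sqrt(3) + 81*sqrt(2) + sqrt(-12 + (2*sqrt(3) + 81*sqrt(2))^2))^(1/3) + 6/(2*sqrt(3) + 81*sqrt(2) + sqrt(-12 + (2*sqrt(3) + 81*sqrt(2))^2))^(1/3))/36) + C2*exp(b*(-12^(1/3)*(2*sqrt(3) + 81*sqrt(2) + sqrt(-12 + (2*sqrt(3) + 81*sqrt(2))^2))^(1/3) - 2*18^(1/3)/(2*sqrt(3) + 81*sqrt(2) + sqrt(-12 + (2*sqrt(3) + 81*sqrt(2))^2))^(1/3) + 4*sqrt(3))/36)*cos(2^(1/3)*3^(1/6)*b*(-2^(1/3)*3^(2/3)*(2*sqrt(3) + 81*sqrt(2) + sqrt(-12 + (2*sqrt(3) + 81*sqrt(2))^2))^(1/3) + 6/(2*sqrt(3) + 81*sqrt(2) + sqrt(-12 + (2*sqrt(3) + 81*sqrt(2))^2))^(1/3))/36) + C3*exp(b*(2*18^(1/3)/(2*sqrt(3) + 81*sqrt(2) + sqrt(-12 + (2*sqrt(3) + 81*sqrt(2))^2))^(1/3) + 2*sqrt(3) + 12^(1/3)*(2*sqrt(3) + 81*sqrt(2) + sqrt(-12 + (2*sqrt(3) + 81*sqrt(2))^2))^(1/3))/18) - 2*sqrt(2)*b^2 + 4*sqrt(3)


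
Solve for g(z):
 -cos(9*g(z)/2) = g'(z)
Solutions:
 g(z) = -2*asin((C1 + exp(9*z))/(C1 - exp(9*z)))/9 + 2*pi/9
 g(z) = 2*asin((C1 + exp(9*z))/(C1 - exp(9*z)))/9


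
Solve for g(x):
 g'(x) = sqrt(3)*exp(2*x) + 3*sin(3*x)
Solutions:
 g(x) = C1 + sqrt(3)*exp(2*x)/2 - cos(3*x)


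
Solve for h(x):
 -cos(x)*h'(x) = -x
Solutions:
 h(x) = C1 + Integral(x/cos(x), x)


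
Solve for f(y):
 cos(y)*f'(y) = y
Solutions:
 f(y) = C1 + Integral(y/cos(y), y)


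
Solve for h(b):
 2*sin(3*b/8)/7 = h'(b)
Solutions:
 h(b) = C1 - 16*cos(3*b/8)/21


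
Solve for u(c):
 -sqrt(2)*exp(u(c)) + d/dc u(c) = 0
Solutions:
 u(c) = log(-1/(C1 + sqrt(2)*c))


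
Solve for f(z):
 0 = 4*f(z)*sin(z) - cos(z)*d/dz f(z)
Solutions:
 f(z) = C1/cos(z)^4


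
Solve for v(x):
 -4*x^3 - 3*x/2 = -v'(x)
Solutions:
 v(x) = C1 + x^4 + 3*x^2/4


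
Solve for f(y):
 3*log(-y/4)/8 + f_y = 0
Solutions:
 f(y) = C1 - 3*y*log(-y)/8 + 3*y*(1 + 2*log(2))/8


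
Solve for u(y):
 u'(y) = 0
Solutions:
 u(y) = C1


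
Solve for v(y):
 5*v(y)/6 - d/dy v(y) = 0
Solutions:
 v(y) = C1*exp(5*y/6)


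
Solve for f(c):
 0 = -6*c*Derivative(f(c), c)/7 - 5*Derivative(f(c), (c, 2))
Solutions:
 f(c) = C1 + C2*erf(sqrt(105)*c/35)


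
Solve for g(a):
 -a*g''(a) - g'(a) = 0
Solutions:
 g(a) = C1 + C2*log(a)


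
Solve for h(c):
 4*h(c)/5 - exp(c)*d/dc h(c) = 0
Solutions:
 h(c) = C1*exp(-4*exp(-c)/5)


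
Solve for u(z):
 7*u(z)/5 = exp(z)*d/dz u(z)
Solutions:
 u(z) = C1*exp(-7*exp(-z)/5)


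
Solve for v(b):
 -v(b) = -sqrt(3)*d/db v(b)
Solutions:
 v(b) = C1*exp(sqrt(3)*b/3)


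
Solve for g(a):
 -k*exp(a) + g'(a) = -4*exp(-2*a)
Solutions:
 g(a) = C1 + k*exp(a) + 2*exp(-2*a)


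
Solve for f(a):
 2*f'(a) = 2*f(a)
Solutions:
 f(a) = C1*exp(a)


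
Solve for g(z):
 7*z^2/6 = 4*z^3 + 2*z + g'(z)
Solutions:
 g(z) = C1 - z^4 + 7*z^3/18 - z^2


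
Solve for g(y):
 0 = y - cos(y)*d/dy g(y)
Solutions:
 g(y) = C1 + Integral(y/cos(y), y)


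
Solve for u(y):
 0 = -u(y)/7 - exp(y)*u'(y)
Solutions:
 u(y) = C1*exp(exp(-y)/7)


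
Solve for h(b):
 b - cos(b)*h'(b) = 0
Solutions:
 h(b) = C1 + Integral(b/cos(b), b)


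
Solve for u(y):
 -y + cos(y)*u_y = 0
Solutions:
 u(y) = C1 + Integral(y/cos(y), y)


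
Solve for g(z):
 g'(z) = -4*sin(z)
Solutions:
 g(z) = C1 + 4*cos(z)


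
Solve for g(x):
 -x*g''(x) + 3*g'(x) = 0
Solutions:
 g(x) = C1 + C2*x^4


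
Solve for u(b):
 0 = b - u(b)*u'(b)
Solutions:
 u(b) = -sqrt(C1 + b^2)
 u(b) = sqrt(C1 + b^2)


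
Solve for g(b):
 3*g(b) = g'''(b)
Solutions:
 g(b) = C3*exp(3^(1/3)*b) + (C1*sin(3^(5/6)*b/2) + C2*cos(3^(5/6)*b/2))*exp(-3^(1/3)*b/2)


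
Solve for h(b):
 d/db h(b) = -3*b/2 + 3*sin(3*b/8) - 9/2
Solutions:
 h(b) = C1 - 3*b^2/4 - 9*b/2 - 8*cos(3*b/8)


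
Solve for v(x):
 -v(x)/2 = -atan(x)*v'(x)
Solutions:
 v(x) = C1*exp(Integral(1/atan(x), x)/2)


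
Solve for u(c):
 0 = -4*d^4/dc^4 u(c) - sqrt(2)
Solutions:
 u(c) = C1 + C2*c + C3*c^2 + C4*c^3 - sqrt(2)*c^4/96


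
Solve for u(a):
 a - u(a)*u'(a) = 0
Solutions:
 u(a) = -sqrt(C1 + a^2)
 u(a) = sqrt(C1 + a^2)


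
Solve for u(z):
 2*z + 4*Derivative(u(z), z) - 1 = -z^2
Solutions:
 u(z) = C1 - z^3/12 - z^2/4 + z/4


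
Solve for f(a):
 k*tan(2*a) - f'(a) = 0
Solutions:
 f(a) = C1 - k*log(cos(2*a))/2


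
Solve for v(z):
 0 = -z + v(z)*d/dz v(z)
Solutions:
 v(z) = -sqrt(C1 + z^2)
 v(z) = sqrt(C1 + z^2)


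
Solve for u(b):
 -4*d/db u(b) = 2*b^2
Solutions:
 u(b) = C1 - b^3/6


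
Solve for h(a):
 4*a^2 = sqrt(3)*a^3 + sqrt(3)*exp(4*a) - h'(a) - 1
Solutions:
 h(a) = C1 + sqrt(3)*a^4/4 - 4*a^3/3 - a + sqrt(3)*exp(4*a)/4


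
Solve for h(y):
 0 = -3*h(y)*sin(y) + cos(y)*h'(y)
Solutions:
 h(y) = C1/cos(y)^3


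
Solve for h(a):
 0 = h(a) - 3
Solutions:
 h(a) = 3


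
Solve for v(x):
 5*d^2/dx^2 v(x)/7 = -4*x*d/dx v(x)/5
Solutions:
 v(x) = C1 + C2*erf(sqrt(14)*x/5)


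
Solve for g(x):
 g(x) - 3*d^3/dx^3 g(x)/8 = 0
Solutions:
 g(x) = C3*exp(2*3^(2/3)*x/3) + (C1*sin(3^(1/6)*x) + C2*cos(3^(1/6)*x))*exp(-3^(2/3)*x/3)


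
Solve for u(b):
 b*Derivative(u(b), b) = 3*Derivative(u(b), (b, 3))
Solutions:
 u(b) = C1 + Integral(C2*airyai(3^(2/3)*b/3) + C3*airybi(3^(2/3)*b/3), b)


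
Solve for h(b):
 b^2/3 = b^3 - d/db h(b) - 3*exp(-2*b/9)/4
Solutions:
 h(b) = C1 + b^4/4 - b^3/9 + 27*exp(-2*b/9)/8


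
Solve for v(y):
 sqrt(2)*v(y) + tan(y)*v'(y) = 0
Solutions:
 v(y) = C1/sin(y)^(sqrt(2))


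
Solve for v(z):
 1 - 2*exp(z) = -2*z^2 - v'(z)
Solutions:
 v(z) = C1 - 2*z^3/3 - z + 2*exp(z)


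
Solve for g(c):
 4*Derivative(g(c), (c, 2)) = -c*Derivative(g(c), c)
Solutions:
 g(c) = C1 + C2*erf(sqrt(2)*c/4)


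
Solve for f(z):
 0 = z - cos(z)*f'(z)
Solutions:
 f(z) = C1 + Integral(z/cos(z), z)


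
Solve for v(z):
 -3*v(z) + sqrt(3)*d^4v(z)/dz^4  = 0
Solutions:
 v(z) = C1*exp(-3^(1/8)*z) + C2*exp(3^(1/8)*z) + C3*sin(3^(1/8)*z) + C4*cos(3^(1/8)*z)


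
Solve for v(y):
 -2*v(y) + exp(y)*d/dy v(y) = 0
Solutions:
 v(y) = C1*exp(-2*exp(-y))


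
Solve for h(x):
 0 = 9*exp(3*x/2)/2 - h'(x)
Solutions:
 h(x) = C1 + 3*exp(3*x/2)


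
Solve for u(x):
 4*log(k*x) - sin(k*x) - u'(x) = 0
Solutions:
 u(x) = C1 + 4*x*log(k*x) - 4*x - Piecewise((-cos(k*x)/k, Ne(k, 0)), (0, True))


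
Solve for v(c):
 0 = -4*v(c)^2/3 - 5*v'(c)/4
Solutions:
 v(c) = 15/(C1 + 16*c)


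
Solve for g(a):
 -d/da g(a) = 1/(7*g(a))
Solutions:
 g(a) = -sqrt(C1 - 14*a)/7
 g(a) = sqrt(C1 - 14*a)/7


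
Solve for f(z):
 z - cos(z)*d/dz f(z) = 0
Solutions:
 f(z) = C1 + Integral(z/cos(z), z)


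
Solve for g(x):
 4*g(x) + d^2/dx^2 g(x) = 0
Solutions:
 g(x) = C1*sin(2*x) + C2*cos(2*x)


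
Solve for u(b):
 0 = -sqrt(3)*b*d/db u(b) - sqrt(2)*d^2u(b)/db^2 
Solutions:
 u(b) = C1 + C2*erf(6^(1/4)*b/2)


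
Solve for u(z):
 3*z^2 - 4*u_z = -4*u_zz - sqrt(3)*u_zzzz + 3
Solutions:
 u(z) = C1 + C2*exp(-2^(1/3)*z*(-2*6^(1/3)/(9 + sqrt(16*sqrt(3) + 81))^(1/3) + 3^(1/6)*(9 + sqrt(16*sqrt(3) + 81))^(1/3))/6)*sin(2^(1/3)*z*(2*2^(1/3)*3^(5/6)/(9 + sqrt(16*sqrt(3) + 81))^(1/3) + 3^(2/3)*(9 + sqrt(16*sqrt(3) + 81))^(1/3))/6) + C3*exp(-2^(1/3)*z*(-2*6^(1/3)/(9 + sqrt(16*sqrt(3) + 81))^(1/3) + 3^(1/6)*(9 + sqrt(16*sqrt(3) + 81))^(1/3))/6)*cos(2^(1/3)*z*(2*2^(1/3)*3^(5/6)/(9 + sqrt(16*sqrt(3) + 81))^(1/3) + 3^(2/3)*(9 + sqrt(16*sqrt(3) + 81))^(1/3))/6) + C4*exp(2^(1/3)*z*(-2*6^(1/3)/(9 + sqrt(16*sqrt(3) + 81))^(1/3) + 3^(1/6)*(9 + sqrt(16*sqrt(3) + 81))^(1/3))/3) + z^3/4 + 3*z^2/4 + 3*z/4


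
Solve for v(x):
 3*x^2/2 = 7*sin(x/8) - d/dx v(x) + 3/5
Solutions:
 v(x) = C1 - x^3/2 + 3*x/5 - 56*cos(x/8)


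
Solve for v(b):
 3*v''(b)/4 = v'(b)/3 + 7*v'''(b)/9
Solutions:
 v(b) = C1 + (C2*sin(sqrt(615)*b/56) + C3*cos(sqrt(615)*b/56))*exp(27*b/56)


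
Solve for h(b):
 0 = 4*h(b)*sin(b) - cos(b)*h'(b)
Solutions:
 h(b) = C1/cos(b)^4


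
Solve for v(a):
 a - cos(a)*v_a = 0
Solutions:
 v(a) = C1 + Integral(a/cos(a), a)


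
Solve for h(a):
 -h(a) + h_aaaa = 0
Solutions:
 h(a) = C1*exp(-a) + C2*exp(a) + C3*sin(a) + C4*cos(a)


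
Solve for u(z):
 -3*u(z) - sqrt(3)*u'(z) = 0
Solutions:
 u(z) = C1*exp(-sqrt(3)*z)


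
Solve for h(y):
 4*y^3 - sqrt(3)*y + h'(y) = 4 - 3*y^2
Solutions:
 h(y) = C1 - y^4 - y^3 + sqrt(3)*y^2/2 + 4*y


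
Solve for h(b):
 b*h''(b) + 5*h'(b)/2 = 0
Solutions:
 h(b) = C1 + C2/b^(3/2)


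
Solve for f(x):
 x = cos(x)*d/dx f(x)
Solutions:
 f(x) = C1 + Integral(x/cos(x), x)


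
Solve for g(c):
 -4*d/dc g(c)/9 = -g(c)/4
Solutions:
 g(c) = C1*exp(9*c/16)


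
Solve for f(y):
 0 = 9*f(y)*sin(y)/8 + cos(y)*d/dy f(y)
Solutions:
 f(y) = C1*cos(y)^(9/8)


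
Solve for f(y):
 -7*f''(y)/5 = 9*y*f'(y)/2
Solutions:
 f(y) = C1 + C2*erf(3*sqrt(35)*y/14)


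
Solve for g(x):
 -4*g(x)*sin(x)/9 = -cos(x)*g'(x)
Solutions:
 g(x) = C1/cos(x)^(4/9)


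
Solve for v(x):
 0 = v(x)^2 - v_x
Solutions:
 v(x) = -1/(C1 + x)


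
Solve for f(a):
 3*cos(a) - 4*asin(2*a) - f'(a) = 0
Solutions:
 f(a) = C1 - 4*a*asin(2*a) - 2*sqrt(1 - 4*a^2) + 3*sin(a)


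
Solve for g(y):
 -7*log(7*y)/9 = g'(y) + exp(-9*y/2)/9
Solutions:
 g(y) = C1 - 7*y*log(y)/9 + 7*y*(1 - log(7))/9 + 2*exp(-9*y/2)/81


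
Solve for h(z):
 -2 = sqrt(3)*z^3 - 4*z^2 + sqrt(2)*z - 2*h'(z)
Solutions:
 h(z) = C1 + sqrt(3)*z^4/8 - 2*z^3/3 + sqrt(2)*z^2/4 + z


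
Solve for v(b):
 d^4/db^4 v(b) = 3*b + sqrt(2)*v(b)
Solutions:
 v(b) = C1*exp(-2^(1/8)*b) + C2*exp(2^(1/8)*b) + C3*sin(2^(1/8)*b) + C4*cos(2^(1/8)*b) - 3*sqrt(2)*b/2


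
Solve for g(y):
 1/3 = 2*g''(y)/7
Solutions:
 g(y) = C1 + C2*y + 7*y^2/12


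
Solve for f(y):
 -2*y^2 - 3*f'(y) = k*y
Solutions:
 f(y) = C1 - k*y^2/6 - 2*y^3/9


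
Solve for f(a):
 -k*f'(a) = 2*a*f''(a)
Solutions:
 f(a) = C1 + a^(1 - re(k)/2)*(C2*sin(log(a)*Abs(im(k))/2) + C3*cos(log(a)*im(k)/2))


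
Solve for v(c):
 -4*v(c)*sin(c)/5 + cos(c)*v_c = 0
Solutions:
 v(c) = C1/cos(c)^(4/5)


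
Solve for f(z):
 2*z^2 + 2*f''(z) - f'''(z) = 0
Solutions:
 f(z) = C1 + C2*z + C3*exp(2*z) - z^4/12 - z^3/6 - z^2/4


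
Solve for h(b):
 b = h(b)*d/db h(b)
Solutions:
 h(b) = -sqrt(C1 + b^2)
 h(b) = sqrt(C1 + b^2)


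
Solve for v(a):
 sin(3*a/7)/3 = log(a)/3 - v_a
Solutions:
 v(a) = C1 + a*log(a)/3 - a/3 + 7*cos(3*a/7)/9


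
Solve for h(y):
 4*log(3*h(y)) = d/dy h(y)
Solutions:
 -Integral(1/(log(_y) + log(3)), (_y, h(y)))/4 = C1 - y


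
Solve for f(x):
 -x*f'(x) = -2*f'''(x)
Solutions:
 f(x) = C1 + Integral(C2*airyai(2^(2/3)*x/2) + C3*airybi(2^(2/3)*x/2), x)


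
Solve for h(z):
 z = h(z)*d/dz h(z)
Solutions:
 h(z) = -sqrt(C1 + z^2)
 h(z) = sqrt(C1 + z^2)


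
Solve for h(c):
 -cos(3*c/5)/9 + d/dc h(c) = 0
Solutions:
 h(c) = C1 + 5*sin(3*c/5)/27


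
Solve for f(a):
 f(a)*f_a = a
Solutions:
 f(a) = -sqrt(C1 + a^2)
 f(a) = sqrt(C1 + a^2)


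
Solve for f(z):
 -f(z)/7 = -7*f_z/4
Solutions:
 f(z) = C1*exp(4*z/49)


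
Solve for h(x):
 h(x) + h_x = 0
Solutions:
 h(x) = C1*exp(-x)


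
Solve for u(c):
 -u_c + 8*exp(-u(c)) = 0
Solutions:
 u(c) = log(C1 + 8*c)


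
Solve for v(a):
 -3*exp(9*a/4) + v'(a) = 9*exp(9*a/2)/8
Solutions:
 v(a) = C1 + 4*exp(9*a/4)/3 + exp(9*a/2)/4


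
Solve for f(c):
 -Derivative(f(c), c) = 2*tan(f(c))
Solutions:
 f(c) = pi - asin(C1*exp(-2*c))
 f(c) = asin(C1*exp(-2*c))


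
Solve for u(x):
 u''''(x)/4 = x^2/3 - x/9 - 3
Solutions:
 u(x) = C1 + C2*x + C3*x^2 + C4*x^3 + x^6/270 - x^5/270 - x^4/2


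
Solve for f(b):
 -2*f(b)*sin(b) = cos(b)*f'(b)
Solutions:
 f(b) = C1*cos(b)^2


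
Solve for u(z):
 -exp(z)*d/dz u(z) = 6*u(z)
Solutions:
 u(z) = C1*exp(6*exp(-z))


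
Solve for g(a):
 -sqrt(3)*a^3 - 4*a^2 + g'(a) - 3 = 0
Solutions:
 g(a) = C1 + sqrt(3)*a^4/4 + 4*a^3/3 + 3*a


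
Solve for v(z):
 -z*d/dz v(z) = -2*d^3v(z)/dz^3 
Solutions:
 v(z) = C1 + Integral(C2*airyai(2^(2/3)*z/2) + C3*airybi(2^(2/3)*z/2), z)


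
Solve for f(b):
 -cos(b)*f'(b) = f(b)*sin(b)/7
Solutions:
 f(b) = C1*cos(b)^(1/7)


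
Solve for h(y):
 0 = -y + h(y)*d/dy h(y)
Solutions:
 h(y) = -sqrt(C1 + y^2)
 h(y) = sqrt(C1 + y^2)


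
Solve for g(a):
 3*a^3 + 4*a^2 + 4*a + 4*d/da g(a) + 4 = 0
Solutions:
 g(a) = C1 - 3*a^4/16 - a^3/3 - a^2/2 - a


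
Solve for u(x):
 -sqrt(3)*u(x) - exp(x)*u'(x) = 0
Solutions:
 u(x) = C1*exp(sqrt(3)*exp(-x))


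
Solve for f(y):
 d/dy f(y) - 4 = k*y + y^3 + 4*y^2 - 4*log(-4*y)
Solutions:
 f(y) = C1 + k*y^2/2 + y^4/4 + 4*y^3/3 - 4*y*log(-y) + 8*y*(1 - log(2))


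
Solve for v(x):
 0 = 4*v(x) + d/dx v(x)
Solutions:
 v(x) = C1*exp(-4*x)


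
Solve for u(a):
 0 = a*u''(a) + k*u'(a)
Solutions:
 u(a) = C1 + a^(1 - re(k))*(C2*sin(log(a)*Abs(im(k))) + C3*cos(log(a)*im(k)))


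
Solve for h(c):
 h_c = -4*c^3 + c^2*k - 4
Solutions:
 h(c) = C1 - c^4 + c^3*k/3 - 4*c


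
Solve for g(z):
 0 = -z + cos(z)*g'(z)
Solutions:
 g(z) = C1 + Integral(z/cos(z), z)


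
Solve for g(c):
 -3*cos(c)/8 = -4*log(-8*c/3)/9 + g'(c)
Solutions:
 g(c) = C1 + 4*c*log(-c)/9 - 4*c*log(3)/9 - 4*c/9 + 4*c*log(2)/3 - 3*sin(c)/8


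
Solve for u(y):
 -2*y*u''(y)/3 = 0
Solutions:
 u(y) = C1 + C2*y


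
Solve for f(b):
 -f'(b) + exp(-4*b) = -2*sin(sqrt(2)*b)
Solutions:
 f(b) = C1 - sqrt(2)*cos(sqrt(2)*b) - exp(-4*b)/4


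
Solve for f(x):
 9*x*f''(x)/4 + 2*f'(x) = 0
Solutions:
 f(x) = C1 + C2*x^(1/9)


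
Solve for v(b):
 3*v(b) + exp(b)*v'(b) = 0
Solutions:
 v(b) = C1*exp(3*exp(-b))


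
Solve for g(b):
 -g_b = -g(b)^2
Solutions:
 g(b) = -1/(C1 + b)


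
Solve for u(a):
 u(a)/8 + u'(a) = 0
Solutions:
 u(a) = C1*exp(-a/8)


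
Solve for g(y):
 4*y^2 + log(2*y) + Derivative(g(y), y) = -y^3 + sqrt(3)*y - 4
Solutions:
 g(y) = C1 - y^4/4 - 4*y^3/3 + sqrt(3)*y^2/2 - y*log(y) - 3*y - y*log(2)


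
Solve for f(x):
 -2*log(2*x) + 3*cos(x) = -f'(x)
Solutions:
 f(x) = C1 + 2*x*log(x) - 2*x + 2*x*log(2) - 3*sin(x)


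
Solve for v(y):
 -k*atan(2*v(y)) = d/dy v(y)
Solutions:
 Integral(1/atan(2*_y), (_y, v(y))) = C1 - k*y


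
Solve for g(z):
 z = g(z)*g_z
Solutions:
 g(z) = -sqrt(C1 + z^2)
 g(z) = sqrt(C1 + z^2)


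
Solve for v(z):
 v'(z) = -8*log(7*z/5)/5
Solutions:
 v(z) = C1 - 8*z*log(z)/5 - 8*z*log(7)/5 + 8*z/5 + 8*z*log(5)/5


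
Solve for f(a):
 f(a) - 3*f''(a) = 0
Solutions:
 f(a) = C1*exp(-sqrt(3)*a/3) + C2*exp(sqrt(3)*a/3)


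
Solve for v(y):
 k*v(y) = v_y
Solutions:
 v(y) = C1*exp(k*y)


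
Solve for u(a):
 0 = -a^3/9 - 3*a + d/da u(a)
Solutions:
 u(a) = C1 + a^4/36 + 3*a^2/2


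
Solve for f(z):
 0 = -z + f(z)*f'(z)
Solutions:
 f(z) = -sqrt(C1 + z^2)
 f(z) = sqrt(C1 + z^2)


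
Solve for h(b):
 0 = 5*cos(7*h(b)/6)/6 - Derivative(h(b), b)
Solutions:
 -5*b/6 - 3*log(sin(7*h(b)/6) - 1)/7 + 3*log(sin(7*h(b)/6) + 1)/7 = C1


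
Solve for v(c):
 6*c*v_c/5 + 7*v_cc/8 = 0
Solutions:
 v(c) = C1 + C2*erf(2*sqrt(210)*c/35)


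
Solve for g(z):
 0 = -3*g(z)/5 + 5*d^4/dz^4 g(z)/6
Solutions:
 g(z) = C1*exp(-sqrt(15)*2^(1/4)*z/5) + C2*exp(sqrt(15)*2^(1/4)*z/5) + C3*sin(sqrt(15)*2^(1/4)*z/5) + C4*cos(sqrt(15)*2^(1/4)*z/5)


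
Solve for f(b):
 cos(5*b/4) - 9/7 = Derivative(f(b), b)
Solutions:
 f(b) = C1 - 9*b/7 + 4*sin(5*b/4)/5


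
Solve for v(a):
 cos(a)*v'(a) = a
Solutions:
 v(a) = C1 + Integral(a/cos(a), a)


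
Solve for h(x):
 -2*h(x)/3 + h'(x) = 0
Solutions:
 h(x) = C1*exp(2*x/3)


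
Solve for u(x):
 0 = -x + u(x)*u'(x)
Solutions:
 u(x) = -sqrt(C1 + x^2)
 u(x) = sqrt(C1 + x^2)


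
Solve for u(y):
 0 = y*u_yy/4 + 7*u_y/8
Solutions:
 u(y) = C1 + C2/y^(5/2)


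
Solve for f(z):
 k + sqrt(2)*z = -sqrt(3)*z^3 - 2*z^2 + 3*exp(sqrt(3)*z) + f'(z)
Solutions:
 f(z) = C1 + k*z + sqrt(3)*z^4/4 + 2*z^3/3 + sqrt(2)*z^2/2 - sqrt(3)*exp(sqrt(3)*z)


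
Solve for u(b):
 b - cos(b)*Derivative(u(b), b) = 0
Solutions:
 u(b) = C1 + Integral(b/cos(b), b)


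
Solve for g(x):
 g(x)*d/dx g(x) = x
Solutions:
 g(x) = -sqrt(C1 + x^2)
 g(x) = sqrt(C1 + x^2)


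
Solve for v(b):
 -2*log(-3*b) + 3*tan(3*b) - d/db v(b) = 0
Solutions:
 v(b) = C1 - 2*b*log(-b) - 2*b*log(3) + 2*b - log(cos(3*b))


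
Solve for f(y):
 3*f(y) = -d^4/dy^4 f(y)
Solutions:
 f(y) = (C1*sin(sqrt(2)*3^(1/4)*y/2) + C2*cos(sqrt(2)*3^(1/4)*y/2))*exp(-sqrt(2)*3^(1/4)*y/2) + (C3*sin(sqrt(2)*3^(1/4)*y/2) + C4*cos(sqrt(2)*3^(1/4)*y/2))*exp(sqrt(2)*3^(1/4)*y/2)


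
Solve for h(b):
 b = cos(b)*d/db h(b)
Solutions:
 h(b) = C1 + Integral(b/cos(b), b)


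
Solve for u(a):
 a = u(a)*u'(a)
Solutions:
 u(a) = -sqrt(C1 + a^2)
 u(a) = sqrt(C1 + a^2)


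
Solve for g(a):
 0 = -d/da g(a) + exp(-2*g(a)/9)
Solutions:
 g(a) = 9*log(-sqrt(C1 + a)) - 9*log(3) + 9*log(2)/2
 g(a) = 9*log(C1 + a)/2 - 9*log(3) + 9*log(2)/2


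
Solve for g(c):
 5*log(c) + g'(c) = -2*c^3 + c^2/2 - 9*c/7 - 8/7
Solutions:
 g(c) = C1 - c^4/2 + c^3/6 - 9*c^2/14 - 5*c*log(c) + 27*c/7


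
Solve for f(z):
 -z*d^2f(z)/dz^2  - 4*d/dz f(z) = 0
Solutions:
 f(z) = C1 + C2/z^3


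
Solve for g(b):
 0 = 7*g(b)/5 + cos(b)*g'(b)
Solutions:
 g(b) = C1*(sin(b) - 1)^(7/10)/(sin(b) + 1)^(7/10)


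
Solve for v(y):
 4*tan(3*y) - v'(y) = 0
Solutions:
 v(y) = C1 - 4*log(cos(3*y))/3


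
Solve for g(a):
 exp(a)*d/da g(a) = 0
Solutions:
 g(a) = C1


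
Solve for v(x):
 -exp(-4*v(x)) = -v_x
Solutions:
 v(x) = log(-I*(C1 + 4*x)^(1/4))
 v(x) = log(I*(C1 + 4*x)^(1/4))
 v(x) = log(-(C1 + 4*x)^(1/4))
 v(x) = log(C1 + 4*x)/4


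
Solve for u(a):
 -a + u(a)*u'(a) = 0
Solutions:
 u(a) = -sqrt(C1 + a^2)
 u(a) = sqrt(C1 + a^2)


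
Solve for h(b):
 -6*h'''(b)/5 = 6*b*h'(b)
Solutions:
 h(b) = C1 + Integral(C2*airyai(-5^(1/3)*b) + C3*airybi(-5^(1/3)*b), b)


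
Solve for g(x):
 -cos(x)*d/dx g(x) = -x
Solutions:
 g(x) = C1 + Integral(x/cos(x), x)


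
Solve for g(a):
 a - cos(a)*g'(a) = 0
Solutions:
 g(a) = C1 + Integral(a/cos(a), a)


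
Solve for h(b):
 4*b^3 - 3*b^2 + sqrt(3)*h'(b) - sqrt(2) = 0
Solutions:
 h(b) = C1 - sqrt(3)*b^4/3 + sqrt(3)*b^3/3 + sqrt(6)*b/3


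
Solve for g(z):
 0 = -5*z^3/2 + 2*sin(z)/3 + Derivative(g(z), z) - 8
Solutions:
 g(z) = C1 + 5*z^4/8 + 8*z + 2*cos(z)/3


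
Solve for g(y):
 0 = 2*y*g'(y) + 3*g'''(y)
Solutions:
 g(y) = C1 + Integral(C2*airyai(-2^(1/3)*3^(2/3)*y/3) + C3*airybi(-2^(1/3)*3^(2/3)*y/3), y)


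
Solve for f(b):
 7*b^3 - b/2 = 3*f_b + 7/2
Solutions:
 f(b) = C1 + 7*b^4/12 - b^2/12 - 7*b/6


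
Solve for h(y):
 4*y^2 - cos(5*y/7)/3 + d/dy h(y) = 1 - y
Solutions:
 h(y) = C1 - 4*y^3/3 - y^2/2 + y + 7*sin(5*y/7)/15


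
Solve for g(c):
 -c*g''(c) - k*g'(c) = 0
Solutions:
 g(c) = C1 + c^(1 - re(k))*(C2*sin(log(c)*Abs(im(k))) + C3*cos(log(c)*im(k)))


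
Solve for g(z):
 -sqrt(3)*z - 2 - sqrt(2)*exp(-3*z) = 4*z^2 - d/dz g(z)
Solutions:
 g(z) = C1 + 4*z^3/3 + sqrt(3)*z^2/2 + 2*z - sqrt(2)*exp(-3*z)/3


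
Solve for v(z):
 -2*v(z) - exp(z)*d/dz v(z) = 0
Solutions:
 v(z) = C1*exp(2*exp(-z))


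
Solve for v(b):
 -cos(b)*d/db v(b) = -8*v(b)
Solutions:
 v(b) = C1*(sin(b)^4 + 4*sin(b)^3 + 6*sin(b)^2 + 4*sin(b) + 1)/(sin(b)^4 - 4*sin(b)^3 + 6*sin(b)^2 - 4*sin(b) + 1)


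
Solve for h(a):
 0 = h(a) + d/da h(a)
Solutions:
 h(a) = C1*exp(-a)


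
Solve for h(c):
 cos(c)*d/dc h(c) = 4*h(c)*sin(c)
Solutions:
 h(c) = C1/cos(c)^4


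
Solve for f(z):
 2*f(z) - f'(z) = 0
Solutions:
 f(z) = C1*exp(2*z)


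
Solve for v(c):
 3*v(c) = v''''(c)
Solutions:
 v(c) = C1*exp(-3^(1/4)*c) + C2*exp(3^(1/4)*c) + C3*sin(3^(1/4)*c) + C4*cos(3^(1/4)*c)


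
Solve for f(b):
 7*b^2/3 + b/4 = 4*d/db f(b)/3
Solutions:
 f(b) = C1 + 7*b^3/12 + 3*b^2/32


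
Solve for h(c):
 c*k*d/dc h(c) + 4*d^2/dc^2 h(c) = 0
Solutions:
 h(c) = Piecewise((-sqrt(2)*sqrt(pi)*C1*erf(sqrt(2)*c*sqrt(k)/4)/sqrt(k) - C2, (k > 0) | (k < 0)), (-C1*c - C2, True))


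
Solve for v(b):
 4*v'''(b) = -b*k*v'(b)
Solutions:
 v(b) = C1 + Integral(C2*airyai(2^(1/3)*b*(-k)^(1/3)/2) + C3*airybi(2^(1/3)*b*(-k)^(1/3)/2), b)


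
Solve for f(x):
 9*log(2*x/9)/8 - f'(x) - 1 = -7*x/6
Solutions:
 f(x) = C1 + 7*x^2/12 + 9*x*log(x)/8 - 9*x*log(3)/4 - 17*x/8 + 9*x*log(2)/8


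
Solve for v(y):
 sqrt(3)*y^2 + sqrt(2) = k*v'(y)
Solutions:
 v(y) = C1 + sqrt(3)*y^3/(3*k) + sqrt(2)*y/k


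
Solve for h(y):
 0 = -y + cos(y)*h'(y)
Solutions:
 h(y) = C1 + Integral(y/cos(y), y)


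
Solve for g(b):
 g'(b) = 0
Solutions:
 g(b) = C1


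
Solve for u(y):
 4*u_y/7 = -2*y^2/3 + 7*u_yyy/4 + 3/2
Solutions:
 u(y) = C1 + C2*exp(-4*y/7) + C3*exp(4*y/7) - 7*y^3/18 - 217*y/48


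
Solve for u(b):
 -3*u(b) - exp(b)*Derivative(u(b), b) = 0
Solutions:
 u(b) = C1*exp(3*exp(-b))


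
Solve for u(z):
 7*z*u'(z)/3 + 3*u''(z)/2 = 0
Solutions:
 u(z) = C1 + C2*erf(sqrt(7)*z/3)


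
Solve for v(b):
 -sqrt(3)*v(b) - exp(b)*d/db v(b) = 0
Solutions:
 v(b) = C1*exp(sqrt(3)*exp(-b))


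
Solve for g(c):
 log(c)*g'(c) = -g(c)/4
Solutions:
 g(c) = C1*exp(-li(c)/4)


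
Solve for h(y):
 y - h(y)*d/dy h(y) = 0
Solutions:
 h(y) = -sqrt(C1 + y^2)
 h(y) = sqrt(C1 + y^2)


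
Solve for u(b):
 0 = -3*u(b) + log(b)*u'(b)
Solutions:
 u(b) = C1*exp(3*li(b))


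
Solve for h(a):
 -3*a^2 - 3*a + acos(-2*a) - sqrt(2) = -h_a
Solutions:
 h(a) = C1 + a^3 + 3*a^2/2 - a*acos(-2*a) + sqrt(2)*a - sqrt(1 - 4*a^2)/2


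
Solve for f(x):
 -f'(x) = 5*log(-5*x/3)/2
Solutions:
 f(x) = C1 - 5*x*log(-x)/2 + 5*x*(-log(5) + 1 + log(3))/2


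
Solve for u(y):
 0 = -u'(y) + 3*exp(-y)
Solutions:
 u(y) = C1 - 3*exp(-y)


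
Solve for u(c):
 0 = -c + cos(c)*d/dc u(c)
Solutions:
 u(c) = C1 + Integral(c/cos(c), c)


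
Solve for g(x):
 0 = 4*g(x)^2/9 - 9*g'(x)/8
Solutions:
 g(x) = -81/(C1 + 32*x)


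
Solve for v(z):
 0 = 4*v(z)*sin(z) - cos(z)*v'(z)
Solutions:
 v(z) = C1/cos(z)^4


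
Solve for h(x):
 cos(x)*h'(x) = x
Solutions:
 h(x) = C1 + Integral(x/cos(x), x)


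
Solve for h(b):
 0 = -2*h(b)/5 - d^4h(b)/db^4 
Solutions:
 h(b) = (C1*sin(10^(3/4)*b/10) + C2*cos(10^(3/4)*b/10))*exp(-10^(3/4)*b/10) + (C3*sin(10^(3/4)*b/10) + C4*cos(10^(3/4)*b/10))*exp(10^(3/4)*b/10)


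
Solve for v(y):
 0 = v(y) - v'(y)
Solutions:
 v(y) = C1*exp(y)


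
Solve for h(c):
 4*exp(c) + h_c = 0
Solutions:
 h(c) = C1 - 4*exp(c)


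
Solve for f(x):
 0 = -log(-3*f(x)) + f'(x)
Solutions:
 -Integral(1/(log(-_y) + log(3)), (_y, f(x))) = C1 - x


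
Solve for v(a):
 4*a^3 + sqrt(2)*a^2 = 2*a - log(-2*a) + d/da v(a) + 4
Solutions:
 v(a) = C1 + a^4 + sqrt(2)*a^3/3 - a^2 + a*log(-a) + a*(-5 + log(2))


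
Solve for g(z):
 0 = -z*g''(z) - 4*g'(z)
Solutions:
 g(z) = C1 + C2/z^3


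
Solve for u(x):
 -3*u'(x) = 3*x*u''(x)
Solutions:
 u(x) = C1 + C2*log(x)


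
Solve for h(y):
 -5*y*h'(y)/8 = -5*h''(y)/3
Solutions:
 h(y) = C1 + C2*erfi(sqrt(3)*y/4)


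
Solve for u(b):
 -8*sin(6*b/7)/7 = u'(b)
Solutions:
 u(b) = C1 + 4*cos(6*b/7)/3


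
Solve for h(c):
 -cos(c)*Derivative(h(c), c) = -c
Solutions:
 h(c) = C1 + Integral(c/cos(c), c)


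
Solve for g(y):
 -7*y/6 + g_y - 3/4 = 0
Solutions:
 g(y) = C1 + 7*y^2/12 + 3*y/4


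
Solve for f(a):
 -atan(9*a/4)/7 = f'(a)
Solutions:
 f(a) = C1 - a*atan(9*a/4)/7 + 2*log(81*a^2 + 16)/63


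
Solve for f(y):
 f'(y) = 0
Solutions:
 f(y) = C1


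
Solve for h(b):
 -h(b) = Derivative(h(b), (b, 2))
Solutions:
 h(b) = C1*sin(b) + C2*cos(b)


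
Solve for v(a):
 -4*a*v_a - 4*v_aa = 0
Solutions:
 v(a) = C1 + C2*erf(sqrt(2)*a/2)


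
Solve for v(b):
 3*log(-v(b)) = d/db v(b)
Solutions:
 -li(-v(b)) = C1 + 3*b


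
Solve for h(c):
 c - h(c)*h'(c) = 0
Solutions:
 h(c) = -sqrt(C1 + c^2)
 h(c) = sqrt(C1 + c^2)


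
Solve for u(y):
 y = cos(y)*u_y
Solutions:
 u(y) = C1 + Integral(y/cos(y), y)


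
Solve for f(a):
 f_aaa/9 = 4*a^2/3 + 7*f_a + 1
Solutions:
 f(a) = C1 + C2*exp(-3*sqrt(7)*a) + C3*exp(3*sqrt(7)*a) - 4*a^3/63 - 197*a/1323
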